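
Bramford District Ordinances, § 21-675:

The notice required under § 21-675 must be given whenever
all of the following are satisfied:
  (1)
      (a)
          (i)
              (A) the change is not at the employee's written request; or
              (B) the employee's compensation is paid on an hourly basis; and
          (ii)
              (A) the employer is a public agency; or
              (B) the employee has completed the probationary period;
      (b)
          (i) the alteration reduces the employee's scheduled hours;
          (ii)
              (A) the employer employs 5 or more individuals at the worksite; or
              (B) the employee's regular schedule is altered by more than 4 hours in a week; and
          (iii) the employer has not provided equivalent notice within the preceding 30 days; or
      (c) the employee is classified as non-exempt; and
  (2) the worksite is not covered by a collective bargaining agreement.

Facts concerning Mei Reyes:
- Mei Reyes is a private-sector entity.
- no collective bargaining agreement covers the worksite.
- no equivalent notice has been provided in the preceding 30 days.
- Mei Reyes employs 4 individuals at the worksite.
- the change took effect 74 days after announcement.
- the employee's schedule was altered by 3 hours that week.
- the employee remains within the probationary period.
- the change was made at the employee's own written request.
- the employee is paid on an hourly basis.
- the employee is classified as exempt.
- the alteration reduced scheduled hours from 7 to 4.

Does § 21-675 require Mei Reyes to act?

(A) not employee-requested — fails.
(B) hourly-paid — met.
(i) = F OR T = true.
(A) public agency — not satisfied.
(B) past probation — not met.
(ii) = F OR F = false.
(a) = T AND F = false.
(i) hours reduced — holds.
(A) ≥ 5 at site — not met.
(B) schedule shift > 4h — not met.
(ii): F OR F → false.
(iii) no recent notice — satisfied.
So (b) is not satisfied (T AND F AND T).
(c) non-exempt — fails.
So (1) is not satisfied (F OR F OR F).
(2) no CBA — met.
Overall: F AND T → false.

No — not required.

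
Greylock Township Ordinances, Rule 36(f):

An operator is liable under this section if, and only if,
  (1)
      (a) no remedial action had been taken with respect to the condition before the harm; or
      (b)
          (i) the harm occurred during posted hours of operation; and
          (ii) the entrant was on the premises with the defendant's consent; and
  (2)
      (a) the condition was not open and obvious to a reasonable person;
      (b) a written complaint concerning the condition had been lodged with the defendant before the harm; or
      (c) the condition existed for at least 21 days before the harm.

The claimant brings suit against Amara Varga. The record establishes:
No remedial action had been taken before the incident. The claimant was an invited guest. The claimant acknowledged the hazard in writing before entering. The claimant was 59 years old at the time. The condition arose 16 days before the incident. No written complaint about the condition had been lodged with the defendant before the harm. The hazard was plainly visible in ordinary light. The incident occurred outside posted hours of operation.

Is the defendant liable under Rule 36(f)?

No — not liable.

(a) no remedial action — satisfied.
(i) during posted hours — fails.
(ii) consent to enter — satisfied.
So (b) is not satisfied (F AND T).
(1): T OR F → true.
(a) not open/obvious — not satisfied.
(b) complaint lodged — fails.
(c) condition ≥21 days old — fails.
(2) = F OR F OR F = false.
So Overall is not satisfied (T AND F).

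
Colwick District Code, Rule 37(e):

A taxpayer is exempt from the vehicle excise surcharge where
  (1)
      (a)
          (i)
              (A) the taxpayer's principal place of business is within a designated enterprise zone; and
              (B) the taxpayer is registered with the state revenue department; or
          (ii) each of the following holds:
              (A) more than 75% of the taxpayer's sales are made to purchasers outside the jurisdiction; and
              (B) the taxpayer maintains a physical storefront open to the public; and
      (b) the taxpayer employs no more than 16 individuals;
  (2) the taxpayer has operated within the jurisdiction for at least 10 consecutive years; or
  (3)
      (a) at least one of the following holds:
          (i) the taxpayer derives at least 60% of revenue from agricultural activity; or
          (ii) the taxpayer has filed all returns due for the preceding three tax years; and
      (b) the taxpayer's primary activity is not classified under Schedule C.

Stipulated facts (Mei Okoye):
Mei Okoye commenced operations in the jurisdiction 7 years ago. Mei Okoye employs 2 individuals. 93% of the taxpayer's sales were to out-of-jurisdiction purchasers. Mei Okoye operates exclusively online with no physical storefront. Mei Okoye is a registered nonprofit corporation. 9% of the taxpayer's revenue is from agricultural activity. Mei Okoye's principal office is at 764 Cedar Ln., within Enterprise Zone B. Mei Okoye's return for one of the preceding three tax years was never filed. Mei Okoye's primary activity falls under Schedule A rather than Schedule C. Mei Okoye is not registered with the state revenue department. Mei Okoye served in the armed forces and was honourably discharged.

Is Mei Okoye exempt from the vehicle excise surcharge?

No — not exempt.

(A) in enterprise zone — met.
(B) state-registered — fails.
(i): T AND F → false.
(A) >75% out-of-jur. sales — satisfied.
(B) has storefront — not met.
(ii): T AND F → false.
(a): F OR F → false.
(b) ≤ 16 employees — holds.
(1): F AND T → false.
(2) ≥ 10 yrs in jurisdiction — fails.
(i) ≥60% agricultural — fails.
(ii) returns current — not satisfied.
So (a) is not satisfied (F OR F).
(b) not (Schedule C activity) — holds.
So (3) is not satisfied (F AND T).
Overall: F OR F OR F → false.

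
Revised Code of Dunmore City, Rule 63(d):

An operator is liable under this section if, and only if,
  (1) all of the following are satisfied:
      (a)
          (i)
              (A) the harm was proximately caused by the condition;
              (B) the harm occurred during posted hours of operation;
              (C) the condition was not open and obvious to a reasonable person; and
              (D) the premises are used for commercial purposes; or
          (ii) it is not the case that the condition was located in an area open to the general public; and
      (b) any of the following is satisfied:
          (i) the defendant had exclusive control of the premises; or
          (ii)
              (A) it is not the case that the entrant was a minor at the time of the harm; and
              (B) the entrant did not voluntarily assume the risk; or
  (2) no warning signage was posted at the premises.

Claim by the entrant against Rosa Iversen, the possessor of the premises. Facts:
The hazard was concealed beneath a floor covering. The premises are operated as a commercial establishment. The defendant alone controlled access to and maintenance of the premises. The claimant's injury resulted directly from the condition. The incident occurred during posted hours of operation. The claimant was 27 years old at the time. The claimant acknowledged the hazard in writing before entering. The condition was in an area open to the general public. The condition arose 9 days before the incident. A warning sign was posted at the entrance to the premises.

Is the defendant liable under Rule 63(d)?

Yes — liable.

(A) proximate cause — holds.
(B) during posted hours — holds.
(C) not open/obvious — holds.
(D) commercial use — met.
(i): T AND T AND T AND T → true.
(ii) not (public area) — not satisfied.
(a) = T OR F = true.
(i) exclusive control — met.
(A) not (entrant a minor) — holds.
(B) no assumed risk — not satisfied.
So (ii) is not satisfied (T AND F).
(b): T OR F → true.
So (1) is satisfied (T AND T).
(2) no signage posted — fails.
Overall = T OR F = true.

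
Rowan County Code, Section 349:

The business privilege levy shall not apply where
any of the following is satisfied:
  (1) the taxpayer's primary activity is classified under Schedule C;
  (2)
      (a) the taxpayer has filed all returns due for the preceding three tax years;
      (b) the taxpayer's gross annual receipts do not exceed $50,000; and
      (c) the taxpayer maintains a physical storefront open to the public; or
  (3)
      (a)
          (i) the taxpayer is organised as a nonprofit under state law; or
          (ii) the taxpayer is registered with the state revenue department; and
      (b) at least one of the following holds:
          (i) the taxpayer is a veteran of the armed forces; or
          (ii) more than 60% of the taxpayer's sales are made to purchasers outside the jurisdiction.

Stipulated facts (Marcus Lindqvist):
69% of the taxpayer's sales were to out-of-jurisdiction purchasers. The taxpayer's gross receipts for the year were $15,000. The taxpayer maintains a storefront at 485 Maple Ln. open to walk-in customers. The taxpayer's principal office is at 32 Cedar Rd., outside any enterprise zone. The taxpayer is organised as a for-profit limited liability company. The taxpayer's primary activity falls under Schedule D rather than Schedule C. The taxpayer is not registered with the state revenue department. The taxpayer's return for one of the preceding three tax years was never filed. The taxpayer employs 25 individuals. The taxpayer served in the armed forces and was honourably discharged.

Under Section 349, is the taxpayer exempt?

(1) Schedule C activity — not satisfied.
(a) returns current — fails.
(b) receipts ≤ $50,000 — met.
(c) has storefront — satisfied.
So (2) is not satisfied (F AND T AND T).
(i) nonprofit — not satisfied.
(ii) state-registered — fails.
(a): F OR F → false.
(i) veteran — satisfied.
(ii) >60% out-of-jur. sales — holds.
(b) = T OR T = true.
So (3) is not satisfied (F AND T).
Overall = F OR F OR F = false.

No — not exempt.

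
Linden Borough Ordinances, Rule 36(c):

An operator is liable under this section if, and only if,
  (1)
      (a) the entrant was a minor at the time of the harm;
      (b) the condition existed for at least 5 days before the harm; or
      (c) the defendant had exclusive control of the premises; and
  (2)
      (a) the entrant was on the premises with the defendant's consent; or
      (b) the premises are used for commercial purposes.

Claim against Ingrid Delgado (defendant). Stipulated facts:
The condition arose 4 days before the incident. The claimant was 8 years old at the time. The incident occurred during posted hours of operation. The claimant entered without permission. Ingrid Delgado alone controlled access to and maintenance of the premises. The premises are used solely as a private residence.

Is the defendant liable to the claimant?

(a) entrant a minor — holds.
(b) condition ≥5 days old — not satisfied.
(c) exclusive control — satisfied.
So (1) is satisfied (T OR F OR T).
(a) consent to enter — not met.
(b) commercial use — not met.
(2): F OR F → false.
Overall = T AND F = false.

No — not liable.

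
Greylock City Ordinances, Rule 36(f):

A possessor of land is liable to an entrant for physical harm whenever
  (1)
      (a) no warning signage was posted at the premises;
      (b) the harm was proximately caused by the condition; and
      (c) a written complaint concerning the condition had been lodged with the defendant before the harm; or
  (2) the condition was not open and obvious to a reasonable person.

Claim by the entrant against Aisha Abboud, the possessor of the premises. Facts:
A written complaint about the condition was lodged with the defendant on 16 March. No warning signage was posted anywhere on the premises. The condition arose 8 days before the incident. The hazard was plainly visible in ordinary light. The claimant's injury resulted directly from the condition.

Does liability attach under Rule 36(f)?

(a) no signage posted — satisfied.
(b) proximate cause — holds.
(c) complaint lodged — satisfied.
(1) = T AND T AND T = true.
(2) not open/obvious — not satisfied.
Overall = T OR F = true.

Yes — liable.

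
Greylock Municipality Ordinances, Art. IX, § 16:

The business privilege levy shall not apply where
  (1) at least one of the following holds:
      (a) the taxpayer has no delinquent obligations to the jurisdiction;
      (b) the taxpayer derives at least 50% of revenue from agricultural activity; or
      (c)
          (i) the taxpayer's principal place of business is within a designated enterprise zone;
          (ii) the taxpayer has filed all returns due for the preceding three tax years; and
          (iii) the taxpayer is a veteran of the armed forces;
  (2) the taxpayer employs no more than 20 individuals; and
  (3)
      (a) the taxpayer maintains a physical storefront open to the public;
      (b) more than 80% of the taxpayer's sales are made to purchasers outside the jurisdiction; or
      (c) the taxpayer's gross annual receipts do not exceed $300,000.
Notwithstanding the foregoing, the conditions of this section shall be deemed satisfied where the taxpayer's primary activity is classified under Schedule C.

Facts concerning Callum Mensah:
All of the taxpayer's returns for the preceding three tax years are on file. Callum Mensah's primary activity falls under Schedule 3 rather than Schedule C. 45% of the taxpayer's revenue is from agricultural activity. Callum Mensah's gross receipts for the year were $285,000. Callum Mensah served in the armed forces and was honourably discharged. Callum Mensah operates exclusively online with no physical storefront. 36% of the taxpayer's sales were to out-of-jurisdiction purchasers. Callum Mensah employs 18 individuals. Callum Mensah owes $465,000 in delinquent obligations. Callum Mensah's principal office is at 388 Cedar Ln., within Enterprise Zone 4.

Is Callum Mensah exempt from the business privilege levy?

Yes — exempt.

(a) no delinquency — not satisfied.
(b) ≥50% agricultural — not satisfied.
(i) in enterprise zone — satisfied.
(ii) returns current — satisfied.
(iii) veteran — satisfied.
(c) = T AND T AND T = true.
So (1) is satisfied (F OR F OR T).
(2) ≤ 20 employees — holds.
(a) has storefront — fails.
(b) >80% out-of-jur. sales — not satisfied.
(c) receipts ≤ $300,000 — holds.
(3) = F OR F OR T = true.
Overall: T AND T AND T → true.
Exception (Schedule C activity) — not satisfied.
Result: main true OR exception false → true.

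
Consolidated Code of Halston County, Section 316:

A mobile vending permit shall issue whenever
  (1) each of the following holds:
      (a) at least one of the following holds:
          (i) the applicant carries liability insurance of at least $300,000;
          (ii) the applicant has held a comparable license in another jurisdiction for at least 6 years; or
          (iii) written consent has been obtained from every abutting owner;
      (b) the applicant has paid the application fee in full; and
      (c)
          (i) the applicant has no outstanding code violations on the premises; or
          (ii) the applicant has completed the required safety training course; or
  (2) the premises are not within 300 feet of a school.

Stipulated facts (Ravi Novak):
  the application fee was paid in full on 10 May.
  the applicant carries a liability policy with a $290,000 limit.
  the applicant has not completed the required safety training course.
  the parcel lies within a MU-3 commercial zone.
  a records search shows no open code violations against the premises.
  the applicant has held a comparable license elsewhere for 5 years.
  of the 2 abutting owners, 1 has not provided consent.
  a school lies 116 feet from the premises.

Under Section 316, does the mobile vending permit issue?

(i) insurance ≥ $300,000 — fails.
(ii) prior license ≥ 6 yr — not met.
(iii) all abutters consent — fails.
(a): F OR F OR F → false.
(b) fee paid — holds.
(i) no code violations — holds.
(ii) safety training — not met.
(c) = T OR F = true.
(1) = F AND T AND T = false.
(2) ≥300 ft from school — not satisfied.
Overall: F OR F → false.

No — denied.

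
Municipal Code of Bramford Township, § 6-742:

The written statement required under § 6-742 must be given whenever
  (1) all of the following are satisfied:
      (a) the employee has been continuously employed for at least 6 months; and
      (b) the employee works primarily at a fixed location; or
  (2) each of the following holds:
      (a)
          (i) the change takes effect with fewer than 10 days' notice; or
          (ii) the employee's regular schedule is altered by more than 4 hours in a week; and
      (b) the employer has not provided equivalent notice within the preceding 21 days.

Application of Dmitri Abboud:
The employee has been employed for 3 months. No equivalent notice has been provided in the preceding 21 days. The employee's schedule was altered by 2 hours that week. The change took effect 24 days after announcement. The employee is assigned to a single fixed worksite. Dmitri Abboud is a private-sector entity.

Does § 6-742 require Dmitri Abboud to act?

No — not required.

(a) tenure ≥ 6 mo. — not satisfied.
(b) fixed location — met.
(1) = F AND T = false.
(i) < 10 days' notice — not satisfied.
(ii) schedule shift > 4h — not satisfied.
So (a) is not satisfied (F OR F).
(b) no recent notice — satisfied.
(2): F AND T → false.
So Overall is not satisfied (F OR F).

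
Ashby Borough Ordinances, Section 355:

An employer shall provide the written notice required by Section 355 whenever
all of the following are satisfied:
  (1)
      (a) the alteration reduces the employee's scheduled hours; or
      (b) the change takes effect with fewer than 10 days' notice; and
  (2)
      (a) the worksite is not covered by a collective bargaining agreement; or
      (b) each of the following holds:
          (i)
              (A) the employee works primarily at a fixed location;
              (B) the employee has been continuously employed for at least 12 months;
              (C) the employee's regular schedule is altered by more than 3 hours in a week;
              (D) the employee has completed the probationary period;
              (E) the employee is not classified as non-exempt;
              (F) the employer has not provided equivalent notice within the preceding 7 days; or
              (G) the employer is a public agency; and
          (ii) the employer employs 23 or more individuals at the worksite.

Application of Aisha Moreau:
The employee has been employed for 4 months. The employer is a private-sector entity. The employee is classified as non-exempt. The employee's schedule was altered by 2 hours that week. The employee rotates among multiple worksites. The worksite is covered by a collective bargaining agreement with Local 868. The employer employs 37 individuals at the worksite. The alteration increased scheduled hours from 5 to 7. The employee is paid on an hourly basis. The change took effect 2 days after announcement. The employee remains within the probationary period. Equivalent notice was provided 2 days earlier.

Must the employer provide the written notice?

No — not required.

(a) hours reduced — fails.
(b) < 10 days' notice — satisfied.
(1) = F OR T = true.
(a) no CBA — not met.
(A) fixed location — not met.
(B) tenure ≥ 12 mo. — not met.
(C) schedule shift > 3h — not satisfied.
(D) past probation — not met.
(E) not (non-exempt) — fails.
(F) no recent notice — fails.
(G) public agency — not satisfied.
(i) = F OR F OR F OR F OR F OR F OR F = false.
(ii) ≥ 23 at site — satisfied.
(b) = F AND T = false.
So (2) is not satisfied (F OR F).
So Overall is not satisfied (T AND F).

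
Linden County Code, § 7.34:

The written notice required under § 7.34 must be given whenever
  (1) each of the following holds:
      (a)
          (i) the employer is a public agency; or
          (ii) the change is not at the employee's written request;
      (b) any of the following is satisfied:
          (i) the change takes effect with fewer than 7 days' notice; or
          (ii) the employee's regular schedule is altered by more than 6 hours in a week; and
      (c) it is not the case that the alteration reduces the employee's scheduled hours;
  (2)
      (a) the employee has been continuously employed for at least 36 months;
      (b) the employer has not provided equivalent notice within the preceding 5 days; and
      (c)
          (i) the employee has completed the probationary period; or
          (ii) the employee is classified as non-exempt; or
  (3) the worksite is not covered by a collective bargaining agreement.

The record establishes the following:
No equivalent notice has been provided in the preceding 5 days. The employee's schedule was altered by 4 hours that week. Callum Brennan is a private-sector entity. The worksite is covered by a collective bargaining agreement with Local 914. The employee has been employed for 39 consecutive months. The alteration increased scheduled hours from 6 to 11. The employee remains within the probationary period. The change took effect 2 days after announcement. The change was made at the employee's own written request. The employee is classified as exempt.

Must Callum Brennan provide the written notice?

(i) public agency — fails.
(ii) not employee-requested — not satisfied.
(a): F OR F → false.
(i) < 7 days' notice — met.
(ii) schedule shift > 6h — not satisfied.
So (b) is satisfied (T OR F).
(c) not (hours reduced) — satisfied.
So (1) is not satisfied (F AND T AND T).
(a) tenure ≥ 36 mo. — holds.
(b) no recent notice — met.
(i) past probation — fails.
(ii) non-exempt — not met.
(c) = F OR F = false.
(2): T AND T AND F → false.
(3) no CBA — fails.
So Overall is not satisfied (F OR F OR F).

No — not required.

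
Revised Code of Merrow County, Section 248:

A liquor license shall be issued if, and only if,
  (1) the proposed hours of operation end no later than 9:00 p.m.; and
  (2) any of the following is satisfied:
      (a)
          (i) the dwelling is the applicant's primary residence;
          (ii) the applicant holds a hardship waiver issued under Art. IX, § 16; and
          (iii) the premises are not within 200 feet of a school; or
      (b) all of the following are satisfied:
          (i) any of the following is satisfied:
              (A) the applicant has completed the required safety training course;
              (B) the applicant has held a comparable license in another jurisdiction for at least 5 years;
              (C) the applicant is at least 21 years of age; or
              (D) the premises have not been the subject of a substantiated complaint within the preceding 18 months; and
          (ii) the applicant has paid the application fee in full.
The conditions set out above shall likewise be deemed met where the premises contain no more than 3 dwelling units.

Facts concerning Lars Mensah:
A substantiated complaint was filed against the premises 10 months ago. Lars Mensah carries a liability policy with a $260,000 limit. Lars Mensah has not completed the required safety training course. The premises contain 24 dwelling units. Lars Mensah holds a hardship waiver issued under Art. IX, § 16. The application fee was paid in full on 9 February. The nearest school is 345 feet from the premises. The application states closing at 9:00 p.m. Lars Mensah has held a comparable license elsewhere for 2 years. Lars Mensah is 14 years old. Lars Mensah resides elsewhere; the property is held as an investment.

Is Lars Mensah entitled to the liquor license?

No — denied.

(1) closes by 9 p.m. — met.
(i) primary residence — fails.
(ii) hardship waiver — holds.
(iii) ≥200 ft from school — holds.
(a) = F AND T AND T = false.
(A) safety training — fails.
(B) prior license ≥ 5 yr — fails.
(C) age ≥ 21 — not met.
(D) no complaint in 18 mo. — not met.
(i): F OR F OR F OR F → false.
(ii) fee paid — met.
(b) = F AND T = false.
So (2) is not satisfied (F OR F).
Overall = T AND F = false.
Exception (≤ 3 units) — not satisfied.
Result: main false OR exception false → false.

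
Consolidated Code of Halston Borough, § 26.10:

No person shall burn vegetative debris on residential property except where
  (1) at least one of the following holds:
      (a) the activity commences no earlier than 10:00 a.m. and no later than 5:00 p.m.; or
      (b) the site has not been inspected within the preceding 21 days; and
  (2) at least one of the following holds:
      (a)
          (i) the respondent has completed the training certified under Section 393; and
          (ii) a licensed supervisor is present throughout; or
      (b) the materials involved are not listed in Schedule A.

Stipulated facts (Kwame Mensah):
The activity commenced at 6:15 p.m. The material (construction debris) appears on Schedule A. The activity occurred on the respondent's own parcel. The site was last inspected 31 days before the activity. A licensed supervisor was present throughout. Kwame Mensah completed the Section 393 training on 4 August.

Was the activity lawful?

Yes — lawful.

(a) start within hours — fails.
(b) not (site inspected) — satisfied.
(1): F OR T → true.
(i) training certified — satisfied.
(ii) supervisor present — met.
So (a) is satisfied (T AND T).
(b) not (Schedule A material) — fails.
So (2) is satisfied (T OR F).
Overall: T AND T → true.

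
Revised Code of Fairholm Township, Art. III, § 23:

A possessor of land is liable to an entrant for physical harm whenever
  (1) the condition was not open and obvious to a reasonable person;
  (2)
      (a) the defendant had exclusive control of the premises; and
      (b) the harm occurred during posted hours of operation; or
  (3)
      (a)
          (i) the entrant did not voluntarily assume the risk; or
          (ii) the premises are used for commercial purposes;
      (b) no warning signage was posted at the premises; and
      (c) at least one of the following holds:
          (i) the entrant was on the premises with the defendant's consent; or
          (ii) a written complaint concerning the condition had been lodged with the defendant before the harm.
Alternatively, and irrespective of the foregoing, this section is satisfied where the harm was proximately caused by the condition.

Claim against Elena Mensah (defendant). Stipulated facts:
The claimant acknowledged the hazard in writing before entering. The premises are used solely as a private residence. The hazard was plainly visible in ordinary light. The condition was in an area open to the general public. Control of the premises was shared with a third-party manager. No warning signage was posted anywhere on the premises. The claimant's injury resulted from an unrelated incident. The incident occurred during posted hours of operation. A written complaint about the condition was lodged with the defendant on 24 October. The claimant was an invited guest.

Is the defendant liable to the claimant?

No — not liable.

(1) not open/obvious — not satisfied.
(a) exclusive control — not met.
(b) during posted hours — satisfied.
(2): F AND T → false.
(i) no assumed risk — not met.
(ii) commercial use — not satisfied.
(a): F OR F → false.
(b) no signage posted — holds.
(i) consent to enter — holds.
(ii) complaint lodged — met.
(c): T OR T → true.
(3): F AND T AND T → false.
Overall: F OR F OR F → false.
Exception (proximate cause) — not satisfied.
Result: main false OR exception false → false.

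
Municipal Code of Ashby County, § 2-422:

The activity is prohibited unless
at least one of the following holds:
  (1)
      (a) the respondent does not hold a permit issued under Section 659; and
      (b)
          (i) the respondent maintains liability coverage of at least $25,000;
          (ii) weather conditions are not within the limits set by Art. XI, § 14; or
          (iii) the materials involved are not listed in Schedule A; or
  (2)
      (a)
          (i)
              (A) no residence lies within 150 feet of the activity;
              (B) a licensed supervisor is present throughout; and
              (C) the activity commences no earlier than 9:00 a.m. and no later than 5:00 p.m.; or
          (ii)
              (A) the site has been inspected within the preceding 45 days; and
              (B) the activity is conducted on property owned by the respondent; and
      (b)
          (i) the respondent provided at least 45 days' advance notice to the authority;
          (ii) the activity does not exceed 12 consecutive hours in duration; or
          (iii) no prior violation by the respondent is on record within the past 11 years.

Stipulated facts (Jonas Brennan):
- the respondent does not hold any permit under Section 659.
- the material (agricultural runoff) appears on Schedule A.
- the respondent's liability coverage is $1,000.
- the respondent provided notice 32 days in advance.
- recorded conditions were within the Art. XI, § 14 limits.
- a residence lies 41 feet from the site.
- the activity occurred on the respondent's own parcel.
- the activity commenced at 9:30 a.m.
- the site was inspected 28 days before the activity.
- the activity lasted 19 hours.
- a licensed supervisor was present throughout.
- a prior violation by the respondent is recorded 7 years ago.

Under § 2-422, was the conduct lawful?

No — unlawful.

(a) not (holds permit) — satisfied.
(i) coverage ≥ $25,000 — not satisfied.
(ii) not (weather ok) — fails.
(iii) not (Schedule A material) — not met.
(b): F OR F OR F → false.
(1) = T AND F = false.
(A) no residence in 150 ft — not met.
(B) supervisor present — satisfied.
(C) start within hours — satisfied.
(i) = F AND T AND T = false.
(A) site inspected — satisfied.
(B) own property — satisfied.
(ii): T AND T → true.
(a): F OR T → true.
(i) ≥45 days' notice — not satisfied.
(ii) ≤ 12 hrs duration — not satisfied.
(iii) no prior violation — not satisfied.
(b): F OR F OR F → false.
(2) = T AND F = false.
So Overall is not satisfied (F OR F).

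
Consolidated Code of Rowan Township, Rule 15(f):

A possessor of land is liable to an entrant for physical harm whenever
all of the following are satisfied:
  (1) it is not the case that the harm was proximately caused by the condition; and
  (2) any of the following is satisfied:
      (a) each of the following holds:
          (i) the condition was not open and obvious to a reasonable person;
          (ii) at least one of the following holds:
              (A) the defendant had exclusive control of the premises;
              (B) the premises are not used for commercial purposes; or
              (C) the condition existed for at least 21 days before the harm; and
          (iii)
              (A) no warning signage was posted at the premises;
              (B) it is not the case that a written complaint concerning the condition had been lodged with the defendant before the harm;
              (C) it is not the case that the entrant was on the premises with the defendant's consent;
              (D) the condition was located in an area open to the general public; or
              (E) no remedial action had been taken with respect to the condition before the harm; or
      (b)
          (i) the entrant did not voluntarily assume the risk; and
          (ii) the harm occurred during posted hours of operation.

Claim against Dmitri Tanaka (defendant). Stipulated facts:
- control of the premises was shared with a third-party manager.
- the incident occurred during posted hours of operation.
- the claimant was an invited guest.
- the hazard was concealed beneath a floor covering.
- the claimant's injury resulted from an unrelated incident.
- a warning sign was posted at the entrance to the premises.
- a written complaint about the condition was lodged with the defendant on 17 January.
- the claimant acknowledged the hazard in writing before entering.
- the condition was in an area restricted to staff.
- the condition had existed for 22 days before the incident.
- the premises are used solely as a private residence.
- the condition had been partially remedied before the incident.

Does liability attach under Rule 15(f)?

No — not liable.

(1) not (proximate cause) — holds.
(i) not open/obvious — met.
(A) exclusive control — not satisfied.
(B) not (commercial use) — satisfied.
(C) condition ≥21 days old — satisfied.
(ii): F OR T OR T → true.
(A) no signage posted — not met.
(B) not (complaint lodged) — not met.
(C) not (consent to enter) — not met.
(D) public area — fails.
(E) no remedial action — fails.
(iii): F OR F OR F OR F OR F → false.
(a): T AND T AND F → false.
(i) no assumed risk — not satisfied.
(ii) during posted hours — met.
(b): F AND T → false.
(2) = F OR F = false.
Overall: T AND F → false.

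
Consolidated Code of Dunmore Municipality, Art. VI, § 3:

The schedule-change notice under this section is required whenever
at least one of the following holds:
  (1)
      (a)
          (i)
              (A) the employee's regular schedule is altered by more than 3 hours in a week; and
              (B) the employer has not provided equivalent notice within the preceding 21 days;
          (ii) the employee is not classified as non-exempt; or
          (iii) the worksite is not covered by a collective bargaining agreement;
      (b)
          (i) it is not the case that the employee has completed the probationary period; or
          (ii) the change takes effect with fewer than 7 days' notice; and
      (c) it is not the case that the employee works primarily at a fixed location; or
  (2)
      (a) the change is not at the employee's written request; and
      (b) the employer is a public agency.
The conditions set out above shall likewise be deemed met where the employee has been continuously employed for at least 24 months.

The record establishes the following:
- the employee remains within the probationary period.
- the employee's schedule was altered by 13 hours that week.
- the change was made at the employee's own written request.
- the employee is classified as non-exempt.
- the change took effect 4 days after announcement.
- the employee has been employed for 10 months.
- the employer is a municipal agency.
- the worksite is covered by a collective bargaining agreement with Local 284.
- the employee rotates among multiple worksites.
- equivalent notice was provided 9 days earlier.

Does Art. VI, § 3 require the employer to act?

No — not required.

(A) schedule shift > 3h — met.
(B) no recent notice — fails.
(i): T AND F → false.
(ii) not (non-exempt) — not met.
(iii) no CBA — not met.
(a) = F OR F OR F = false.
(i) not (past probation) — satisfied.
(ii) < 7 days' notice — satisfied.
(b) = T OR T = true.
(c) not (fixed location) — satisfied.
So (1) is not satisfied (F AND T AND T).
(a) not employee-requested — not met.
(b) public agency — met.
So (2) is not satisfied (F AND T).
So Overall is not satisfied (F OR F).
Exception (tenure ≥ 24 mo.) — not satisfied.
Result: main false OR exception false → false.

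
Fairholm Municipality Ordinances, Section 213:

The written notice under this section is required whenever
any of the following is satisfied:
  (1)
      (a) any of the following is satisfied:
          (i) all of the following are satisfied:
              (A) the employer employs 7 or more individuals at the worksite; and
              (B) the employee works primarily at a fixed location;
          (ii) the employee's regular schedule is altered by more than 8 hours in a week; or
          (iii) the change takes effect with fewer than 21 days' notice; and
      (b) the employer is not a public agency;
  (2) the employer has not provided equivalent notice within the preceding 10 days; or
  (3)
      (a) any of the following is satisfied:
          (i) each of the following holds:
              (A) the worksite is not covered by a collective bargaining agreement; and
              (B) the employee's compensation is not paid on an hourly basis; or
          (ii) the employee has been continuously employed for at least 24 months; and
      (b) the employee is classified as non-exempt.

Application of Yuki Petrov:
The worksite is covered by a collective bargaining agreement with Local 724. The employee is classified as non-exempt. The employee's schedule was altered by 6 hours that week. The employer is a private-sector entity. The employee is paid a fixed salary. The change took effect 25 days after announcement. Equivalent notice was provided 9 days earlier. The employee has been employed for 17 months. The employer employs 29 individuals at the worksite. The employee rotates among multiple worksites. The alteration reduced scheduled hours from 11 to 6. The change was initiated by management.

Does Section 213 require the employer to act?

(A) ≥ 7 at site — met.
(B) fixed location — not met.
So (i) is not satisfied (T AND F).
(ii) schedule shift > 8h — not met.
(iii) < 21 days' notice — not met.
So (a) is not satisfied (F OR F OR F).
(b) not (public agency) — satisfied.
(1) = F AND T = false.
(2) no recent notice — not satisfied.
(A) no CBA — fails.
(B) not (hourly-paid) — satisfied.
(i) = F AND T = false.
(ii) tenure ≥ 24 mo. — fails.
So (a) is not satisfied (F OR F).
(b) non-exempt — satisfied.
(3) = F AND T = false.
Overall = F OR F OR F = false.

No — not required.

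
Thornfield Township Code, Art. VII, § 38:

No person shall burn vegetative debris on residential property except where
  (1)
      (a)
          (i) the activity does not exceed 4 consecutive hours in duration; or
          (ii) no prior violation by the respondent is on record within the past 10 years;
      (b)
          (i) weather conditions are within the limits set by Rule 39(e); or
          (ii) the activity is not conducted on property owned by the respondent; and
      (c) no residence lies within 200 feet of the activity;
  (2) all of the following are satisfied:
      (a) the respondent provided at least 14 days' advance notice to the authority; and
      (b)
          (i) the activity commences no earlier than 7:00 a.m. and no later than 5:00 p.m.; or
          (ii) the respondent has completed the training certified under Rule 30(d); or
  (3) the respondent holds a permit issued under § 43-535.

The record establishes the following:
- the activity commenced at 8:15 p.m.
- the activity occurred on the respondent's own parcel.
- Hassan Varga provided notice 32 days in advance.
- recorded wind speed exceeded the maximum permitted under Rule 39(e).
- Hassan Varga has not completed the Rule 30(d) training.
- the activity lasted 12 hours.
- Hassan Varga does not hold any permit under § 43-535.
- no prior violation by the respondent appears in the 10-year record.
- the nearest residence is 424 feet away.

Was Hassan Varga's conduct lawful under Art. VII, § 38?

No — unlawful.

(i) ≤ 4 hrs duration — not met.
(ii) no prior violation — satisfied.
So (a) is satisfied (F OR T).
(i) weather ok — not satisfied.
(ii) not (own property) — not satisfied.
(b) = F OR F = false.
(c) no residence in 200 ft — holds.
So (1) is not satisfied (T AND F AND T).
(a) ≥14 days' notice — met.
(i) start within hours — not met.
(ii) training certified — not met.
(b): F OR F → false.
(2): T AND F → false.
(3) holds permit — not satisfied.
Overall: F OR F OR F → false.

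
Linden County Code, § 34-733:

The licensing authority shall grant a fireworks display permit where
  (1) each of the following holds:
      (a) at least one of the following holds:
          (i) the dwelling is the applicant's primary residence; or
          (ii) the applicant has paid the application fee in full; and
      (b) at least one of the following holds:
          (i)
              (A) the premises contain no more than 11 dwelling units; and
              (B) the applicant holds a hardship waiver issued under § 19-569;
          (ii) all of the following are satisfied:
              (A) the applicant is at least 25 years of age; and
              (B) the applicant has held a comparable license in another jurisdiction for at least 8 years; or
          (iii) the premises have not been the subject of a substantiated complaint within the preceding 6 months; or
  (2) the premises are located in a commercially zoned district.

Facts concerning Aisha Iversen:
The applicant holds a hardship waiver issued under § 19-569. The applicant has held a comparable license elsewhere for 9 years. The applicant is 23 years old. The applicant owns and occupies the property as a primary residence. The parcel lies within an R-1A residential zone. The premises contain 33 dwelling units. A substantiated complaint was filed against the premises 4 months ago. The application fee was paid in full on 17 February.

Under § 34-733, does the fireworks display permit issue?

No — denied.

(i) primary residence — met.
(ii) fee paid — satisfied.
(a) = T OR T = true.
(A) ≤ 11 units — not met.
(B) hardship waiver — holds.
So (i) is not satisfied (F AND T).
(A) age ≥ 25 — fails.
(B) prior license ≥ 8 yr — satisfied.
(ii) = F AND T = false.
(iii) no complaint in 6 mo. — not satisfied.
(b): F OR F OR F → false.
(1) = T AND F = false.
(2) commercially zoned — not met.
Overall = F OR F = false.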